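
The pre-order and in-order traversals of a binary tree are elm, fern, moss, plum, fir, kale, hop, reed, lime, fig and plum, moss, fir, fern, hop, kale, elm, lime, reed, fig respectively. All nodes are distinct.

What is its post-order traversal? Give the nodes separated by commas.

plum, fir, moss, hop, kale, fern, lime, fig, reed, elm

The first element of pre-order is the root; it splits in-order into left and right subtrees.
Root elm: left subtree has 6 nodes {plum, moss, fir, fern, hop, kale}, right has 3 {lime, reed, fig}.
  Root fern: left subtree has 3 nodes {plum, moss, fir}, right has 2 {hop, kale}.
    Root moss: left subtree has 1 node {plum}, right has 1 {fir}.
    Root kale: left subtree has 1 node {hop}, right has 0 { }.
  Root reed: left subtree has 1 node {lime}, right has 1 {fig}.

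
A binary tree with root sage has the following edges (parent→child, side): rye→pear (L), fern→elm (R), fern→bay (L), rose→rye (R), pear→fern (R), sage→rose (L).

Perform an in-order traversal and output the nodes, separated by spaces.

In-order visits the left subtree, then the node, then the right subtree.
At sage: go left to rose.
  At rose: no left child.
  Visit rose.
  At rose: go right to rye.
    At rye: go left to pear.
      At pear: no left child.
      Visit pear.
      At pear: go right to fern.
        At fern: go left to bay.
          bay is a leaf — visit bay.
        Visit fern.
        At fern: go right to elm.
          elm is a leaf — visit elm.
    Visit rye.
    At rye: no right child.
Visit sage.
At sage: no right child.

rose pear bay fern elm rye sage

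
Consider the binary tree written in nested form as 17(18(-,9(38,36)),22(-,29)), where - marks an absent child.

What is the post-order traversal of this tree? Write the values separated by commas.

38, 36, 9, 18, 29, 22, 17

Post-order visits the left subtree, then the right subtree, then the node.
At 17: go left to 18.
  At 18: no left child.
  At 18: go right to 9.
    At 9: go left to 38.
      38 is a leaf — visit 38.
    At 9: go right to 36.
      36 is a leaf — visit 36.
    Visit 9.
  Visit 18.
At 17: go right to 22.
  At 22: no left child.
  At 22: go right to 29.
    29 is a leaf — visit 29.
  Visit 22.
Visit 17.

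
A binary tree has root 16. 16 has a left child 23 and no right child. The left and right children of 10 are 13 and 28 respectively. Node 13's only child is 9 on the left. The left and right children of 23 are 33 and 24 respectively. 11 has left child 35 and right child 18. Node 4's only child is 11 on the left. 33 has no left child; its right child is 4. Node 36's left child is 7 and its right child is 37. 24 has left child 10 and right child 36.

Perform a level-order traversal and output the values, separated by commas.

16, 23, 33, 24, 4, 10, 36, 11, 13, 28, 7, 37, 35, 18, 9

Level-order visits nodes level by level from the root, left to right within each level.
Level 0: 16
Level 1: 23
Level 2: 33, 24
Level 3: 4, 10, 36
Level 4: 11, 13, 28, 7, 37
Level 5: 35, 18, 9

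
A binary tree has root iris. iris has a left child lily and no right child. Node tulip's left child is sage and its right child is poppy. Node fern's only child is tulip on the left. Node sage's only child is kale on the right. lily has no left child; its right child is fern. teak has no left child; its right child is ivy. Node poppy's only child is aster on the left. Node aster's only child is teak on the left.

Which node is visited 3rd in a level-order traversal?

Level-order visits nodes level by level from the root, left to right within each level.
Level 0: iris
Level 1: lily
Level 2: fern
Level 3: tulip
Level 4: sage, poppy
Level 5: kale, aster
Level 6: teak
Level 7: ivy
Full level-order sequence: iris, lily, fern, tulip, sage, poppy, kale, aster, teak, ivy.

fern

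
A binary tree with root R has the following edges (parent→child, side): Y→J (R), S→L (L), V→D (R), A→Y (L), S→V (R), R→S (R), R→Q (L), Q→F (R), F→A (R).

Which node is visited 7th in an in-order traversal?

L

In-order visits the left subtree, then the node, then the right subtree.
At R: go left to Q.
  At Q: no left child.
  Visit Q.
  At Q: go right to F.
    At F: no left child.
    Visit F.
    At F: go right to A.
      At A: go left to Y.
        At Y: no left child.
        Visit Y.
        At Y: go right to J.
          J is a leaf — visit J.
      Visit A.
      At A: no right child.
Visit R.
At R: go right to S.
  At S: go left to L.
    L is a leaf — visit L.
  Visit S.
  At S: go right to V.
    At V: no left child.
    Visit V.
    At V: go right to D.
      D is a leaf — visit D.
Full in-order sequence: Q, F, Y, J, A, R, L, S, V, D.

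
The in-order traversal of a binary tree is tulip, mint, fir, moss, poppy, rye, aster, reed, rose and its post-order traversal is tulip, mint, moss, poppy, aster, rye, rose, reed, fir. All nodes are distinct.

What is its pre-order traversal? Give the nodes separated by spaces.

fir mint tulip reed rye poppy moss aster rose

The last element of post-order is the root; it splits in-order into left and right subtrees.
Root fir: left subtree has 2 nodes {tulip, mint}, right has 6 {moss, poppy, rye, aster, reed, rose}.
  Root mint: left subtree has 1 node {tulip}, right has 0 { }.
  Root reed: left subtree has 4 nodes {moss, poppy, rye, aster}, right has 1 {rose}.
    Root rye: left subtree has 2 nodes {moss, poppy}, right has 1 {aster}.
      Root poppy: left subtree has 1 node {moss}, right has 0 { }.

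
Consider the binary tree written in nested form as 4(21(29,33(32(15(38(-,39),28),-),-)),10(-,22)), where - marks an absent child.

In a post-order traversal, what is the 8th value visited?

Post-order visits the left subtree, then the right subtree, then the node.
At 4: go left to 21.
  At 21: go left to 29.
    29 is a leaf — visit 29.
  At 21: go right to 33.
    At 33: go left to 32.
      At 32: go left to 15.
        At 15: go left to 38.
          At 38: no left child.
          At 38: go right to 39.
            39 is a leaf — visit 39.
          Visit 38.
        At 15: go right to 28.
          28 is a leaf — visit 28.
        Visit 15.
      At 32: no right child.
      Visit 32.
    At 33: no right child.
    Visit 33.
  Visit 21.
At 4: go right to 10.
  At 10: no left child.
  At 10: go right to 22.
    22 is a leaf — visit 22.
  Visit 10.
Visit 4.
Full post-order sequence: 29, 39, 38, 28, 15, 32, 33, 21, 22, 10, 4.

21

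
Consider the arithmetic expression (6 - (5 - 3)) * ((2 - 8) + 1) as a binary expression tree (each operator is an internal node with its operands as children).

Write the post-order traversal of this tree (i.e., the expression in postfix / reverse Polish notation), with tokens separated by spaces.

Post-order on an expression tree gives postfix notation: for each operator, emit left operand, right operand, then the operator.

6 5 3 - - 2 8 - 1 + *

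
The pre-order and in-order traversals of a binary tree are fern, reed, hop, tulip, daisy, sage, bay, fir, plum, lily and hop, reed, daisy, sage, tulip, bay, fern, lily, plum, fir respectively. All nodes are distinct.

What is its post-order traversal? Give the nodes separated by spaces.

The first element of pre-order is the root; it splits in-order into left and right subtrees.
Root fern: left subtree has 6 nodes {hop, reed, daisy, sage, tulip, bay}, right has 3 {lily, plum, fir}.
  Root reed: left subtree has 1 node {hop}, right has 4 {daisy, sage, tulip, bay}.
    Root tulip: left subtree has 2 nodes {daisy, sage}, right has 1 {bay}.
      Root daisy: left subtree has 0 nodes { }, right has 1 {sage}.
  Root fir: left subtree has 2 nodes {lily, plum}, right has 0 { }.
    Root plum: left subtree has 1 node {lily}, right has 0 { }.

hop sage daisy bay tulip reed lily plum fir fern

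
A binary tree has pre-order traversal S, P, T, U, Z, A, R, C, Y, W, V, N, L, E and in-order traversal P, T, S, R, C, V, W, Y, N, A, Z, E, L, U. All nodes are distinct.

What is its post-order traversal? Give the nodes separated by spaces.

The first element of pre-order is the root; it splits in-order into left and right subtrees.
Root S: left subtree has 2 nodes {P, T}, right has 11 {R, C, V, W, Y, N, A, Z, E, L, U}.
  Root P: left subtree has 0 nodes { }, right has 1 {T}.
  Root U: left subtree has 10 nodes {R, C, V, W, Y, N, A, Z, E, L}, right has 0 { }.
    Root Z: left subtree has 7 nodes {R, C, V, W, Y, N, A}, right has 2 {E, L}.
      Root A: left subtree has 6 nodes {R, C, V, W, Y, N}, right has 0 { }.
        Root R: left subtree has 0 nodes { }, right has 5 {C, V, W, Y, N}.
          Root C: left subtree has 0 nodes { }, right has 4 {V, W, Y, N}.
            Root Y: left subtree has 2 nodes {V, W}, right has 1 {N}.
              Root W: left subtree has 1 node {V}, right has 0 { }.
      Root L: left subtree has 1 node {E}, right has 0 { }.

T P V W N Y C R A E L Z U S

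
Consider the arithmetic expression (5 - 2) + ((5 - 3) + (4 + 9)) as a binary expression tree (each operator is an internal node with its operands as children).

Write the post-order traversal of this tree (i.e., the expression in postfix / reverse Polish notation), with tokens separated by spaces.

5 2 - 5 3 - 4 9 + + +

Post-order on an expression tree gives postfix notation: for each operator, emit left operand, right operand, then the operator.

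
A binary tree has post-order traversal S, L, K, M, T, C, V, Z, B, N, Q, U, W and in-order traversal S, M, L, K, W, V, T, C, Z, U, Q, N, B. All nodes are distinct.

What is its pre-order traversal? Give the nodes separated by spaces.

W M S K L U Z V C T Q N B

The last element of post-order is the root; it splits in-order into left and right subtrees.
Root W: left subtree has 4 nodes {S, M, L, K}, right has 8 {V, T, C, Z, U, Q, N, B}.
  Root M: left subtree has 1 node {S}, right has 2 {L, K}.
    Root K: left subtree has 1 node {L}, right has 0 { }.
  Root U: left subtree has 4 nodes {V, T, C, Z}, right has 3 {Q, N, B}.
    Root Z: left subtree has 3 nodes {V, T, C}, right has 0 { }.
      Root V: left subtree has 0 nodes { }, right has 2 {T, C}.
        Root C: left subtree has 1 node {T}, right has 0 { }.
    Root Q: left subtree has 0 nodes { }, right has 2 {N, B}.
      Root N: left subtree has 0 nodes { }, right has 1 {B}.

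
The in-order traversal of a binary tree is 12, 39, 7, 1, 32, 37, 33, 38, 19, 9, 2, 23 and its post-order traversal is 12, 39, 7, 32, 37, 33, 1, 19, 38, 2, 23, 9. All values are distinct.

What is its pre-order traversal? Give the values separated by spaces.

9 38 1 7 39 12 33 37 32 19 23 2

The last element of post-order is the root; it splits in-order into left and right subtrees.
Root 9: left subtree has 9 nodes {12, 39, 7, 1, 32, 37, 33, 38, 19}, right has 2 {2, 23}.
  Root 38: left subtree has 7 nodes {12, 39, 7, 1, 32, 37, 33}, right has 1 {19}.
    Root 1: left subtree has 3 nodes {12, 39, 7}, right has 3 {32, 37, 33}.
      Root 7: left subtree has 2 nodes {12, 39}, right has 0 { }.
        Root 39: left subtree has 1 node {12}, right has 0 { }.
      Root 33: left subtree has 2 nodes {32, 37}, right has 0 { }.
        Root 37: left subtree has 1 node {32}, right has 0 { }.
  Root 23: left subtree has 1 node {2}, right has 0 { }.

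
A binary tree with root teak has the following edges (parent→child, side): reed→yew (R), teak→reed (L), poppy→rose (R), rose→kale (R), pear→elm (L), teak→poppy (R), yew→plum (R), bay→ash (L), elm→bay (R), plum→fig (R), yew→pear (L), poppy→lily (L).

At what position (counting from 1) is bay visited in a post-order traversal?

2

Post-order visits the left subtree, then the right subtree, then the node.
At teak: go left to reed.
  At reed: no left child.
  At reed: go right to yew.
    At yew: go left to pear.
      At pear: go left to elm.
        At elm: no left child.
        At elm: go right to bay.
          At bay: go left to ash.
            ash is a leaf — visit ash.
          At bay: no right child.
          Visit bay.
        Visit elm.
      At pear: no right child.
      Visit pear.
    At yew: go right to plum.
      At plum: no left child.
      At plum: go right to fig.
        fig is a leaf — visit fig.
      Visit plum.
    Visit yew.
  Visit reed.
At teak: go right to poppy.
  At poppy: go left to lily.
    lily is a leaf — visit lily.
  At poppy: go right to rose.
    At rose: no left child.
    At rose: go right to kale.
      kale is a leaf — visit kale.
    Visit rose.
  Visit poppy.
Visit teak.
Full post-order sequence: ash, bay, elm, pear, fig, plum, yew, reed, lily, kale, rose, poppy, teak.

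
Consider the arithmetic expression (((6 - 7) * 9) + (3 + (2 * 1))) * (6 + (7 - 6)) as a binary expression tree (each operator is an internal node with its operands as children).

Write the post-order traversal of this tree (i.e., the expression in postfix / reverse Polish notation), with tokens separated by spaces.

Post-order on an expression tree gives postfix notation: for each operator, emit left operand, right operand, then the operator.

6 7 - 9 * 3 2 1 * + + 6 7 6 - + *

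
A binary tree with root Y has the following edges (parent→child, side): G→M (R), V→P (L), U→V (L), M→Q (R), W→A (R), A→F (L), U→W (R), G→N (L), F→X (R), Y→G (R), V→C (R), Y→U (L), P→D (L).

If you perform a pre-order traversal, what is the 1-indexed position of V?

Pre-order visits the node, then its left subtree, then its right subtree.
Visit Y.
At Y: go left to U.
  Visit U.
  At U: go left to V.
    Visit V.
    At V: go left to P.
      Visit P.
      At P: go left to D.
        D is a leaf — visit D.
      At P: no right child.
    At V: go right to C.
      C is a leaf — visit C.
  At U: go right to W.
    Visit W.
    At W: no left child.
    At W: go right to A.
      Visit A.
      At A: go left to F.
        Visit F.
        At F: no left child.
        At F: go right to X.
          X is a leaf — visit X.
      At A: no right child.
At Y: go right to G.
  Visit G.
  At G: go left to N.
    N is a leaf — visit N.
  At G: go right to M.
    Visit M.
    At M: no left child.
    At M: go right to Q.
      Q is a leaf — visit Q.
Full pre-order sequence: Y, U, V, P, D, C, W, A, F, X, G, N, M, Q.

3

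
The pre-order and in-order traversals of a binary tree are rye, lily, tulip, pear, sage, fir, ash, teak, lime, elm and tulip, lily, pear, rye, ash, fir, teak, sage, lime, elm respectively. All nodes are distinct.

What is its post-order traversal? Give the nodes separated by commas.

tulip, pear, lily, ash, teak, fir, elm, lime, sage, rye

The first element of pre-order is the root; it splits in-order into left and right subtrees.
Root rye: left subtree has 3 nodes {tulip, lily, pear}, right has 6 {ash, fir, teak, sage, lime, elm}.
  Root lily: left subtree has 1 node {tulip}, right has 1 {pear}.
  Root sage: left subtree has 3 nodes {ash, fir, teak}, right has 2 {lime, elm}.
    Root fir: left subtree has 1 node {ash}, right has 1 {teak}.
    Root lime: left subtree has 0 nodes { }, right has 1 {elm}.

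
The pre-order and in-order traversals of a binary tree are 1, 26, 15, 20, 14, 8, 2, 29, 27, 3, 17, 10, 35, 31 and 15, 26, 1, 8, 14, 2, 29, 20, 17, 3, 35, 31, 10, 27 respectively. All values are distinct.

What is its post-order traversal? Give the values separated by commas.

The first element of pre-order is the root; it splits in-order into left and right subtrees.
Root 1: left subtree has 2 nodes {15, 26}, right has 11 {8, 14, 2, 29, 20, 17, 3, 35, 31, 10, 27}.
  Root 26: left subtree has 1 node {15}, right has 0 { }.
  Root 20: left subtree has 4 nodes {8, 14, 2, 29}, right has 6 {17, 3, 35, 31, 10, 27}.
    Root 14: left subtree has 1 node {8}, right has 2 {2, 29}.
      Root 2: left subtree has 0 nodes { }, right has 1 {29}.
    Root 27: left subtree has 5 nodes {17, 3, 35, 31, 10}, right has 0 { }.
      Root 3: left subtree has 1 node {17}, right has 3 {35, 31, 10}.
        Root 10: left subtree has 2 nodes {35, 31}, right has 0 { }.
          Root 35: left subtree has 0 nodes { }, right has 1 {31}.

15, 26, 8, 29, 2, 14, 17, 31, 35, 10, 3, 27, 20, 1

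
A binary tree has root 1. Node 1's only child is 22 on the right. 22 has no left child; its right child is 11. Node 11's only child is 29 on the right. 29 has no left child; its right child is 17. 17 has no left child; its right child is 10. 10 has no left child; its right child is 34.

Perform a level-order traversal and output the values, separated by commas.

1, 22, 11, 29, 17, 10, 34

Level-order visits nodes level by level from the root, left to right within each level.
Level 0: 1
Level 1: 22
Level 2: 11
Level 3: 29
Level 4: 17
Level 5: 10
Level 6: 34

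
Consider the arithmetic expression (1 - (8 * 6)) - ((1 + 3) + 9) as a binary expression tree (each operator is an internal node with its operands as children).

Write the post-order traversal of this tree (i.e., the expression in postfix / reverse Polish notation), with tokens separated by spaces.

Post-order on an expression tree gives postfix notation: for each operator, emit left operand, right operand, then the operator.

1 8 6 * - 1 3 + 9 + -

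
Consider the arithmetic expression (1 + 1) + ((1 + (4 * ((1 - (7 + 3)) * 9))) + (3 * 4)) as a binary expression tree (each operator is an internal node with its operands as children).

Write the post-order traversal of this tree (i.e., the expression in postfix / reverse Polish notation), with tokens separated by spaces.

Post-order on an expression tree gives postfix notation: for each operator, emit left operand, right operand, then the operator.

1 1 + 1 4 1 7 3 + - 9 * * + 3 4 * + +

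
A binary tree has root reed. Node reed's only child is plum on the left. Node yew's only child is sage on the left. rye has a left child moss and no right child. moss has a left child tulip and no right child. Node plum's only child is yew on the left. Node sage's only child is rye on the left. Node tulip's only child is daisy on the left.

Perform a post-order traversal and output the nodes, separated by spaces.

daisy tulip moss rye sage yew plum reed

Post-order visits the left subtree, then the right subtree, then the node.
At reed: go left to plum.
  At plum: go left to yew.
    At yew: go left to sage.
      At sage: go left to rye.
        At rye: go left to moss.
          At moss: go left to tulip.
            At tulip: go left to daisy.
              daisy is a leaf — visit daisy.
            At tulip: no right child.
            Visit tulip.
          At moss: no right child.
          Visit moss.
        At rye: no right child.
        Visit rye.
      At sage: no right child.
      Visit sage.
    At yew: no right child.
    Visit yew.
  At plum: no right child.
  Visit plum.
At reed: no right child.
Visit reed.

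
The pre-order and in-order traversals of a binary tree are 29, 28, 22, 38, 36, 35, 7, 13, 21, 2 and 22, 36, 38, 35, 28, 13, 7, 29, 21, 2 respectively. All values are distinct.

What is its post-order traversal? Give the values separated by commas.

36, 35, 38, 22, 13, 7, 28, 2, 21, 29

The first element of pre-order is the root; it splits in-order into left and right subtrees.
Root 29: left subtree has 7 nodes {22, 36, 38, 35, 28, 13, 7}, right has 2 {21, 2}.
  Root 28: left subtree has 4 nodes {22, 36, 38, 35}, right has 2 {13, 7}.
    Root 22: left subtree has 0 nodes { }, right has 3 {36, 38, 35}.
      Root 38: left subtree has 1 node {36}, right has 1 {35}.
    Root 7: left subtree has 1 node {13}, right has 0 { }.
  Root 21: left subtree has 0 nodes { }, right has 1 {2}.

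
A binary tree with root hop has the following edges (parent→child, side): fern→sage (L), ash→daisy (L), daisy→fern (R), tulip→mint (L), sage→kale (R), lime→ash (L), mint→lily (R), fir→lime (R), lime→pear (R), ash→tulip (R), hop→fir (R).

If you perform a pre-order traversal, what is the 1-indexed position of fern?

Pre-order visits the node, then its left subtree, then its right subtree.
Visit hop.
At hop: no left child.
At hop: go right to fir.
  Visit fir.
  At fir: no left child.
  At fir: go right to lime.
    Visit lime.
    At lime: go left to ash.
      Visit ash.
      At ash: go left to daisy.
        Visit daisy.
        At daisy: no left child.
        At daisy: go right to fern.
          Visit fern.
          At fern: go left to sage.
            Visit sage.
            At sage: no left child.
            At sage: go right to kale.
              kale is a leaf — visit kale.
          At fern: no right child.
      At ash: go right to tulip.
        Visit tulip.
        At tulip: go left to mint.
          Visit mint.
          At mint: no left child.
          At mint: go right to lily.
            lily is a leaf — visit lily.
        At tulip: no right child.
    At lime: go right to pear.
      pear is a leaf — visit pear.
Full pre-order sequence: hop, fir, lime, ash, daisy, fern, sage, kale, tulip, mint, lily, pear.

6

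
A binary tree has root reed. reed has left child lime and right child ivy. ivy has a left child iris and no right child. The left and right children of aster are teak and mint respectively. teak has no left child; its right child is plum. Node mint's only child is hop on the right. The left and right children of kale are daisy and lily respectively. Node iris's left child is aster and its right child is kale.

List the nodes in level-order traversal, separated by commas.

Level-order visits nodes level by level from the root, left to right within each level.
Level 0: reed
Level 1: lime, ivy
Level 2: iris
Level 3: aster, kale
Level 4: teak, mint, daisy, lily
Level 5: plum, hop

reed, lime, ivy, iris, aster, kale, teak, mint, daisy, lily, plum, hop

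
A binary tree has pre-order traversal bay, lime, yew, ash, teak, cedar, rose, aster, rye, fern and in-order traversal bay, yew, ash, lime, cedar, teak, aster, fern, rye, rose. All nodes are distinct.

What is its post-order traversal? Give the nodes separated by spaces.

The first element of pre-order is the root; it splits in-order into left and right subtrees.
Root bay: left subtree has 0 nodes { }, right has 9 {yew, ash, lime, cedar, teak, aster, fern, rye, rose}.
  Root lime: left subtree has 2 nodes {yew, ash}, right has 6 {cedar, teak, aster, fern, rye, rose}.
    Root yew: left subtree has 0 nodes { }, right has 1 {ash}.
    Root teak: left subtree has 1 node {cedar}, right has 4 {aster, fern, rye, rose}.
      Root rose: left subtree has 3 nodes {aster, fern, rye}, right has 0 { }.
        Root aster: left subtree has 0 nodes { }, right has 2 {fern, rye}.
          Root rye: left subtree has 1 node {fern}, right has 0 { }.

ash yew cedar fern rye aster rose teak lime bay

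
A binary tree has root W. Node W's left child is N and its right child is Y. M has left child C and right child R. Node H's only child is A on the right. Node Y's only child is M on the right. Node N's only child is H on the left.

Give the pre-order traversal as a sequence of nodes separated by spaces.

W N H A Y M C R

Pre-order visits the node, then its left subtree, then its right subtree.
Visit W.
At W: go left to N.
  Visit N.
  At N: go left to H.
    Visit H.
    At H: no left child.
    At H: go right to A.
      A is a leaf — visit A.
  At N: no right child.
At W: go right to Y.
  Visit Y.
  At Y: no left child.
  At Y: go right to M.
    Visit M.
    At M: go left to C.
      C is a leaf — visit C.
    At M: go right to R.
      R is a leaf — visit R.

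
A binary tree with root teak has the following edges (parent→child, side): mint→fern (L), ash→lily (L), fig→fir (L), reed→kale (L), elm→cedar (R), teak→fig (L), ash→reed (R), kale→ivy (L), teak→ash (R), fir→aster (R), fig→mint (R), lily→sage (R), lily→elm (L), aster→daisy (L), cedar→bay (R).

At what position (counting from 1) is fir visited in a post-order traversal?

3

Post-order visits the left subtree, then the right subtree, then the node.
At teak: go left to fig.
  At fig: go left to fir.
    At fir: no left child.
    At fir: go right to aster.
      At aster: go left to daisy.
        daisy is a leaf — visit daisy.
      At aster: no right child.
      Visit aster.
    Visit fir.
  At fig: go right to mint.
    At mint: go left to fern.
      fern is a leaf — visit fern.
    At mint: no right child.
    Visit mint.
  Visit fig.
At teak: go right to ash.
  At ash: go left to lily.
    At lily: go left to elm.
      At elm: no left child.
      At elm: go right to cedar.
        At cedar: no left child.
        At cedar: go right to bay.
          bay is a leaf — visit bay.
        Visit cedar.
      Visit elm.
    At lily: go right to sage.
      sage is a leaf — visit sage.
    Visit lily.
  At ash: go right to reed.
    At reed: go left to kale.
      At kale: go left to ivy.
        ivy is a leaf — visit ivy.
      At kale: no right child.
      Visit kale.
    At reed: no right child.
    Visit reed.
  Visit ash.
Visit teak.
Full post-order sequence: daisy, aster, fir, fern, mint, fig, bay, cedar, elm, sage, lily, ivy, kale, reed, ash, teak.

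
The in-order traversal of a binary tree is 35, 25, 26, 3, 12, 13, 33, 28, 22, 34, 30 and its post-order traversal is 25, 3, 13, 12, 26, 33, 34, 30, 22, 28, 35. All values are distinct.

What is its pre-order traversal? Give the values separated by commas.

35, 28, 33, 26, 25, 12, 3, 13, 22, 30, 34

The last element of post-order is the root; it splits in-order into left and right subtrees.
Root 35: left subtree has 0 nodes { }, right has 10 {25, 26, 3, 12, 13, 33, 28, 22, 34, 30}.
  Root 28: left subtree has 6 nodes {25, 26, 3, 12, 13, 33}, right has 3 {22, 34, 30}.
    Root 33: left subtree has 5 nodes {25, 26, 3, 12, 13}, right has 0 { }.
      Root 26: left subtree has 1 node {25}, right has 3 {3, 12, 13}.
        Root 12: left subtree has 1 node {3}, right has 1 {13}.
    Root 22: left subtree has 0 nodes { }, right has 2 {34, 30}.
      Root 30: left subtree has 1 node {34}, right has 0 { }.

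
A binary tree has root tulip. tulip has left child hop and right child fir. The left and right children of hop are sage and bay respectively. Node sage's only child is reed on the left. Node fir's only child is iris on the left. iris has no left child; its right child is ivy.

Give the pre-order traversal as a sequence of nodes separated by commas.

Pre-order visits the node, then its left subtree, then its right subtree.
Visit tulip.
At tulip: go left to hop.
  Visit hop.
  At hop: go left to sage.
    Visit sage.
    At sage: go left to reed.
      reed is a leaf — visit reed.
    At sage: no right child.
  At hop: go right to bay.
    bay is a leaf — visit bay.
At tulip: go right to fir.
  Visit fir.
  At fir: go left to iris.
    Visit iris.
    At iris: no left child.
    At iris: go right to ivy.
      ivy is a leaf — visit ivy.
  At fir: no right child.

tulip, hop, sage, reed, bay, fir, iris, ivy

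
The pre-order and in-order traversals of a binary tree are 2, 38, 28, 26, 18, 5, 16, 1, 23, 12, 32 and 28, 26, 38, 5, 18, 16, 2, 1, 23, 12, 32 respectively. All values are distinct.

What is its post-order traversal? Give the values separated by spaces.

26 28 5 16 18 38 32 12 23 1 2

The first element of pre-order is the root; it splits in-order into left and right subtrees.
Root 2: left subtree has 6 nodes {28, 26, 38, 5, 18, 16}, right has 4 {1, 23, 12, 32}.
  Root 38: left subtree has 2 nodes {28, 26}, right has 3 {5, 18, 16}.
    Root 28: left subtree has 0 nodes { }, right has 1 {26}.
    Root 18: left subtree has 1 node {5}, right has 1 {16}.
  Root 1: left subtree has 0 nodes { }, right has 3 {23, 12, 32}.
    Root 23: left subtree has 0 nodes { }, right has 2 {12, 32}.
      Root 12: left subtree has 0 nodes { }, right has 1 {32}.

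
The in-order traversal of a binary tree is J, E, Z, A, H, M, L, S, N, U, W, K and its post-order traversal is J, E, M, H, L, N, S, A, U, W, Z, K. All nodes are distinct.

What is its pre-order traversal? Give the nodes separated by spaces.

The last element of post-order is the root; it splits in-order into left and right subtrees.
Root K: left subtree has 11 nodes {J, E, Z, A, H, M, L, S, N, U, W}, right has 0 { }.
  Root Z: left subtree has 2 nodes {J, E}, right has 8 {A, H, M, L, S, N, U, W}.
    Root E: left subtree has 1 node {J}, right has 0 { }.
    Root W: left subtree has 7 nodes {A, H, M, L, S, N, U}, right has 0 { }.
      Root U: left subtree has 6 nodes {A, H, M, L, S, N}, right has 0 { }.
        Root A: left subtree has 0 nodes { }, right has 5 {H, M, L, S, N}.
          Root S: left subtree has 3 nodes {H, M, L}, right has 1 {N}.
            Root L: left subtree has 2 nodes {H, M}, right has 0 { }.
              Root H: left subtree has 0 nodes { }, right has 1 {M}.

K Z E J W U A S L H M N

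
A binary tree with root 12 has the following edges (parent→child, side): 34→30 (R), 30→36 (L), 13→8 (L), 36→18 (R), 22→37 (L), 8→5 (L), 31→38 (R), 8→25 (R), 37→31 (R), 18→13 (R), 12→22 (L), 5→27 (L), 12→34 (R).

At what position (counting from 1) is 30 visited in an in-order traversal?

In-order visits the left subtree, then the node, then the right subtree.
At 12: go left to 22.
  At 22: go left to 37.
    At 37: no left child.
    Visit 37.
    At 37: go right to 31.
      At 31: no left child.
      Visit 31.
      At 31: go right to 38.
        38 is a leaf — visit 38.
  Visit 22.
  At 22: no right child.
Visit 12.
At 12: go right to 34.
  At 34: no left child.
  Visit 34.
  At 34: go right to 30.
    At 30: go left to 36.
      At 36: no left child.
      Visit 36.
      At 36: go right to 18.
        At 18: no left child.
        Visit 18.
        At 18: go right to 13.
          At 13: go left to 8.
            At 8: go left to 5.
              At 5: go left to 27.
                27 is a leaf — visit 27.
              Visit 5.
              At 5: no right child.
            Visit 8.
            At 8: go right to 25.
              25 is a leaf — visit 25.
          Visit 13.
          At 13: no right child.
    Visit 30.
    At 30: no right child.
Full in-order sequence: 37, 31, 38, 22, 12, 34, 36, 18, 27, 5, 8, 25, 13, 30.

14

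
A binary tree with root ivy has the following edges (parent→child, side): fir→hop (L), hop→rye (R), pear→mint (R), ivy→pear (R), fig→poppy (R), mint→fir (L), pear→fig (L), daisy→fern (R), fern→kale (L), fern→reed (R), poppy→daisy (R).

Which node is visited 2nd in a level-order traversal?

Level-order visits nodes level by level from the root, left to right within each level.
Level 0: ivy
Level 1: pear
Level 2: fig, mint
Level 3: poppy, fir
Level 4: daisy, hop
Level 5: fern, rye
Level 6: kale, reed
Full level-order sequence: ivy, pear, fig, mint, poppy, fir, daisy, hop, fern, rye, kale, reed.

pear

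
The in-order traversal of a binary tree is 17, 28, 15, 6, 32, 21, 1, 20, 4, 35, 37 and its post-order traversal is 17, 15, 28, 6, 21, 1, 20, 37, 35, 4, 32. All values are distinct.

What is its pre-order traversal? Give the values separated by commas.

32, 6, 28, 17, 15, 4, 20, 1, 21, 35, 37

The last element of post-order is the root; it splits in-order into left and right subtrees.
Root 32: left subtree has 4 nodes {17, 28, 15, 6}, right has 6 {21, 1, 20, 4, 35, 37}.
  Root 6: left subtree has 3 nodes {17, 28, 15}, right has 0 { }.
    Root 28: left subtree has 1 node {17}, right has 1 {15}.
  Root 4: left subtree has 3 nodes {21, 1, 20}, right has 2 {35, 37}.
    Root 20: left subtree has 2 nodes {21, 1}, right has 0 { }.
      Root 1: left subtree has 1 node {21}, right has 0 { }.
    Root 35: left subtree has 0 nodes { }, right has 1 {37}.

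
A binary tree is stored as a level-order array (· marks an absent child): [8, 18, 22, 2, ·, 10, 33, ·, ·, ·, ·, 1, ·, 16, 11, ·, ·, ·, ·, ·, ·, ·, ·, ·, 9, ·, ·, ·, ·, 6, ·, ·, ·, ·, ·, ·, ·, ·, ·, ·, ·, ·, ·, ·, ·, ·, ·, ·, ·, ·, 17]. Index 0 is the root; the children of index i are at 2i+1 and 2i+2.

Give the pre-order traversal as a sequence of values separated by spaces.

8 18 2 22 10 1 9 17 33 16 11 6

Pre-order visits the node, then its left subtree, then its right subtree.
Visit 8.
At 8: go left to 18.
  Visit 18.
  At 18: go left to 2.
    2 is a leaf — visit 2.
  At 18: no right child.
At 8: go right to 22.
  Visit 22.
  At 22: go left to 10.
    Visit 10.
    At 10: go left to 1.
      Visit 1.
      At 1: no left child.
      At 1: go right to 9.
        Visit 9.
        At 9: no left child.
        At 9: go right to 17.
          17 is a leaf — visit 17.
    At 10: no right child.
  At 22: go right to 33.
    Visit 33.
    At 33: go left to 16.
      16 is a leaf — visit 16.
    At 33: go right to 11.
      Visit 11.
      At 11: go left to 6.
        6 is a leaf — visit 6.
      At 11: no right child.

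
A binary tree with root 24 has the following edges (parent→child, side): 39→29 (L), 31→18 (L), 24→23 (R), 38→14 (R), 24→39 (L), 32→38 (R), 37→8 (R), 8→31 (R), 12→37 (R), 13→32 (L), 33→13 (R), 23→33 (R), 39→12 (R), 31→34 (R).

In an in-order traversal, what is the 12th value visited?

32

In-order visits the left subtree, then the node, then the right subtree.
At 24: go left to 39.
  At 39: go left to 29.
    29 is a leaf — visit 29.
  Visit 39.
  At 39: go right to 12.
    At 12: no left child.
    Visit 12.
    At 12: go right to 37.
      At 37: no left child.
      Visit 37.
      At 37: go right to 8.
        At 8: no left child.
        Visit 8.
        At 8: go right to 31.
          At 31: go left to 18.
            18 is a leaf — visit 18.
          Visit 31.
          At 31: go right to 34.
            34 is a leaf — visit 34.
Visit 24.
At 24: go right to 23.
  At 23: no left child.
  Visit 23.
  At 23: go right to 33.
    At 33: no left child.
    Visit 33.
    At 33: go right to 13.
      At 13: go left to 32.
        At 32: no left child.
        Visit 32.
        At 32: go right to 38.
          At 38: no left child.
          Visit 38.
          At 38: go right to 14.
            14 is a leaf — visit 14.
      Visit 13.
      At 13: no right child.
Full in-order sequence: 29, 39, 12, 37, 8, 18, 31, 34, 24, 23, 33, 32, 38, 14, 13.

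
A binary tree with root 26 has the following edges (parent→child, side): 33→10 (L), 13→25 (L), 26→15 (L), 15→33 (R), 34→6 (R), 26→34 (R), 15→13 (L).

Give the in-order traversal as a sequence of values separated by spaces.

In-order visits the left subtree, then the node, then the right subtree.
At 26: go left to 15.
  At 15: go left to 13.
    At 13: go left to 25.
      25 is a leaf — visit 25.
    Visit 13.
    At 13: no right child.
  Visit 15.
  At 15: go right to 33.
    At 33: go left to 10.
      10 is a leaf — visit 10.
    Visit 33.
    At 33: no right child.
Visit 26.
At 26: go right to 34.
  At 34: no left child.
  Visit 34.
  At 34: go right to 6.
    6 is a leaf — visit 6.

25 13 15 10 33 26 34 6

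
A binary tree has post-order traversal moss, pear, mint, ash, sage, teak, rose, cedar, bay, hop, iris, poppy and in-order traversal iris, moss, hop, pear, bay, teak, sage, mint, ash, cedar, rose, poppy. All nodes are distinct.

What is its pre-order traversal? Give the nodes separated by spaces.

The last element of post-order is the root; it splits in-order into left and right subtrees.
Root poppy: left subtree has 11 nodes {iris, moss, hop, pear, bay, teak, sage, mint, ash, cedar, rose}, right has 0 { }.
  Root iris: left subtree has 0 nodes { }, right has 10 {moss, hop, pear, bay, teak, sage, mint, ash, cedar, rose}.
    Root hop: left subtree has 1 node {moss}, right has 8 {pear, bay, teak, sage, mint, ash, cedar, rose}.
      Root bay: left subtree has 1 node {pear}, right has 6 {teak, sage, mint, ash, cedar, rose}.
        Root cedar: left subtree has 4 nodes {teak, sage, mint, ash}, right has 1 {rose}.
          Root teak: left subtree has 0 nodes { }, right has 3 {sage, mint, ash}.
            Root sage: left subtree has 0 nodes { }, right has 2 {mint, ash}.
              Root ash: left subtree has 1 node {mint}, right has 0 { }.

poppy iris hop moss bay pear cedar teak sage ash mint rose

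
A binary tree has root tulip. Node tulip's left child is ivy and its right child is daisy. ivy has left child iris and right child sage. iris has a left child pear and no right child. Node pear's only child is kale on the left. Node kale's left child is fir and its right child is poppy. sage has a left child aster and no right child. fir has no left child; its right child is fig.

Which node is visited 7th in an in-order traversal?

In-order visits the left subtree, then the node, then the right subtree.
At tulip: go left to ivy.
  At ivy: go left to iris.
    At iris: go left to pear.
      At pear: go left to kale.
        At kale: go left to fir.
          At fir: no left child.
          Visit fir.
          At fir: go right to fig.
            fig is a leaf — visit fig.
        Visit kale.
        At kale: go right to poppy.
          poppy is a leaf — visit poppy.
      Visit pear.
      At pear: no right child.
    Visit iris.
    At iris: no right child.
  Visit ivy.
  At ivy: go right to sage.
    At sage: go left to aster.
      aster is a leaf — visit aster.
    Visit sage.
    At sage: no right child.
Visit tulip.
At tulip: go right to daisy.
  daisy is a leaf — visit daisy.
Full in-order sequence: fir, fig, kale, poppy, pear, iris, ivy, aster, sage, tulip, daisy.

ivy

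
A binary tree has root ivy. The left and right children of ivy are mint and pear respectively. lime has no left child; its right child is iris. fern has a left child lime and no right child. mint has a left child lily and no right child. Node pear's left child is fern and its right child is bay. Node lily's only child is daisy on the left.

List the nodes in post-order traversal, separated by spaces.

daisy lily mint iris lime fern bay pear ivy

Post-order visits the left subtree, then the right subtree, then the node.
At ivy: go left to mint.
  At mint: go left to lily.
    At lily: go left to daisy.
      daisy is a leaf — visit daisy.
    At lily: no right child.
    Visit lily.
  At mint: no right child.
  Visit mint.
At ivy: go right to pear.
  At pear: go left to fern.
    At fern: go left to lime.
      At lime: no left child.
      At lime: go right to iris.
        iris is a leaf — visit iris.
      Visit lime.
    At fern: no right child.
    Visit fern.
  At pear: go right to bay.
    bay is a leaf — visit bay.
  Visit pear.
Visit ivy.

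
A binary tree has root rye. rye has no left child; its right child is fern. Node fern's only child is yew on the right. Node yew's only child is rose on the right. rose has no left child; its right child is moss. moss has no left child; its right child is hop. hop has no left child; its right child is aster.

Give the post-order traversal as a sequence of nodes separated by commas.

aster, hop, moss, rose, yew, fern, rye

Post-order visits the left subtree, then the right subtree, then the node.
At rye: no left child.
At rye: go right to fern.
  At fern: no left child.
  At fern: go right to yew.
    At yew: no left child.
    At yew: go right to rose.
      At rose: no left child.
      At rose: go right to moss.
        At moss: no left child.
        At moss: go right to hop.
          At hop: no left child.
          At hop: go right to aster.
            aster is a leaf — visit aster.
          Visit hop.
        Visit moss.
      Visit rose.
    Visit yew.
  Visit fern.
Visit rye.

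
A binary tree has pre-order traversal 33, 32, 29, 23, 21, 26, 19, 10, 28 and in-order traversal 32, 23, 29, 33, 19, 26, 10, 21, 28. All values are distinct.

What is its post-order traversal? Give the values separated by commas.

23, 29, 32, 19, 10, 26, 28, 21, 33

The first element of pre-order is the root; it splits in-order into left and right subtrees.
Root 33: left subtree has 3 nodes {32, 23, 29}, right has 5 {19, 26, 10, 21, 28}.
  Root 32: left subtree has 0 nodes { }, right has 2 {23, 29}.
    Root 29: left subtree has 1 node {23}, right has 0 { }.
  Root 21: left subtree has 3 nodes {19, 26, 10}, right has 1 {28}.
    Root 26: left subtree has 1 node {19}, right has 1 {10}.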